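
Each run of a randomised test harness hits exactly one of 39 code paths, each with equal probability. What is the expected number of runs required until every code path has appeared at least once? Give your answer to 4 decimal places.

Split into phases: going from k distinct to k+1 distinct takes on average 39/(39-k) runs.
E[T] = 39/39 + 39/38 + 39/37 + ... + 39/2 + 39/1 = 39·H_{39}.
H_{39} = 4.25354, so E[T] = 165.88818.

165.8882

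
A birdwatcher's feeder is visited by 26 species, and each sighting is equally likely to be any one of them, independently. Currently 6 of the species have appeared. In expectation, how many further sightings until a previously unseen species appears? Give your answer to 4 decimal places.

1.3000

The number of sightings until the next new species is geometric with success probability 20/26, so its mean is 26/20.
E = 26/20 = 1.30000.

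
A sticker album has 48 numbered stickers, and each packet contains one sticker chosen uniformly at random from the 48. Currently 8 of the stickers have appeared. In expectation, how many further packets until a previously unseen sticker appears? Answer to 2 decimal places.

The number of packets until the next new sticker is geometric with success probability 40/48, so its mean is 48/40.
E = 48/40 = 1.200.

1.20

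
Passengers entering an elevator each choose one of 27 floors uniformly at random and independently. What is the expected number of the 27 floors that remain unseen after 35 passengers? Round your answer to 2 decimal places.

7.21

For each floor, P(unseen after 35) = (26/27)^35 = 0.267.
By linearity of expectation, E[unseen] = 27·(26/27)^35 = 7.206.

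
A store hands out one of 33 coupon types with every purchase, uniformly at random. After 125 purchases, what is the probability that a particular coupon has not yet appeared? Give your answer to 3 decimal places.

Each purchase misses the fixed coupon with probability (33-1)/33 = 32/33, independently.
P(still missing after 125) = (32/33)^125 = 0.0214.

0.021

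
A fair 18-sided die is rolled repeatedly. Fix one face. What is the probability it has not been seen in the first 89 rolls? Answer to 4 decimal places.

On each roll the fixed face fails to appear with probability 17/18.
P(still missing after 89) = (17/18)^89 = 0.00618.

0.0062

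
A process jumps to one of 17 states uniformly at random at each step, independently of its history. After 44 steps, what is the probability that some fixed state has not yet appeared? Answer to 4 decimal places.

0.0694

Each step misses the fixed state with probability (17-1)/17 = 16/17, independently.
P(still missing after 44) = (16/17)^44 = 0.06943.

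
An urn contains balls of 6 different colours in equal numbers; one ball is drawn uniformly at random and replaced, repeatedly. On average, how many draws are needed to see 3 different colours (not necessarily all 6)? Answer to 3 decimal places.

3.700

With k distinct colours already seen, the next new one arrives after an expected 6/(6-k) draws.
Sum over k = 0,...,2: E = 6/6 + 6/5 + 6/4 = 3.7000.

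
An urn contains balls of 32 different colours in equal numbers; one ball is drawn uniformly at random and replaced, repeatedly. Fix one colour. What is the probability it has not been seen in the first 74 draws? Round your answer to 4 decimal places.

Each draw misses the fixed colour with probability (32-1)/32 = 31/32, independently.
P(still missing after 74) = (31/32)^74 = 0.09543.

0.0954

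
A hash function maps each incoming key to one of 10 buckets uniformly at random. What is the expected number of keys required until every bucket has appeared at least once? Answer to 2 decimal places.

The wait to go from k to k+1 distinct buckets is geometric with mean 10/(10-k).
E[T] = 10/10 + 10/9 + 10/8 + ... + 10/2 + 10/1 = 10·H_{10}.
H_{10} = 2.929, so E[T] = 29.290.

29.29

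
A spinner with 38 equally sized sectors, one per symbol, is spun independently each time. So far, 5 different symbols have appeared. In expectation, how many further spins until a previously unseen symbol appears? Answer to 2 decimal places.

The number of spins until the next new symbol is geometric with success probability 33/38, so its mean is 38/33.
E = 38/33 = 1.152.

1.15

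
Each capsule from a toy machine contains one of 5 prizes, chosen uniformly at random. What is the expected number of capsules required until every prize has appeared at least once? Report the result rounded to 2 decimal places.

11.42

Split into phases: going from k distinct to k+1 distinct takes on average 5/(5-k) capsules.
E[T] = 5/5 + 5/4 + 5/3 + 5/2 + 5/1 = 5·H_{5}.
H_{5} = 2.283, so E[T] = 11.417.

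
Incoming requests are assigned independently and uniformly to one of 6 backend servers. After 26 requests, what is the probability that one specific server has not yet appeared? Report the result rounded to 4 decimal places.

On each request the fixed server fails to appear with probability 5/6.
P(still missing after 26) = (5/6)^26 = 0.00874.

0.0087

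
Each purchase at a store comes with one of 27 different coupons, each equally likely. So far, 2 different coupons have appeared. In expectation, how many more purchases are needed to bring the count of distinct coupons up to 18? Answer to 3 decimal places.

26.649

With k distinct coupons already seen, the next new one takes an expected 27/(27-k) purchases.
Sum over k = 2,...,17: E = 27/25 + 27/24 + 27/23 + ... + 27/11 + 27/10 = 26.6487.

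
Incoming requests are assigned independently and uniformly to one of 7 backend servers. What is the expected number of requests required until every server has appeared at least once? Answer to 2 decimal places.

18.15

Split into phases: going from k distinct to k+1 distinct takes on average 7/(7-k) requests.
E[T] = 7/7 + 7/6 + 7/5 + ... + 7/2 + 7/1 = 7·H_{7}.
H_{7} = 2.593, so E[T] = 18.150.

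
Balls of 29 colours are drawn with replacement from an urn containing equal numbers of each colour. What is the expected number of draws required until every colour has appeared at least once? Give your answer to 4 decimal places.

Split into phases: going from k distinct to k+1 distinct takes on average 29/(29-k) draws.
E[T] = 29/29 + 29/28 + 29/27 + ... + 29/2 + 29/1 = 29·H_{29}.
H_{29} = 3.96165, so E[T] = 114.88796.

114.8880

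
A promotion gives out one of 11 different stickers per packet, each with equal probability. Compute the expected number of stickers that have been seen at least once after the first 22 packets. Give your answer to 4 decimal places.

9.6487

For each sticker, P(seen in 22 packets) = 1 - (10/11)^22 = 0.87715.
By linearity of expectation, E[distinct seen] = 11·(1 - (10/11)^22) = 9.64869.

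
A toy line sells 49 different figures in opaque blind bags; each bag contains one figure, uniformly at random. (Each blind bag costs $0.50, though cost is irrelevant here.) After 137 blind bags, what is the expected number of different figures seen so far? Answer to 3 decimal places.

46.093

For each figure, P(seen in 137 blind bags) = 1 - (48/49)^137 = 0.9407.
By linearity of expectation, E[distinct seen] = 49·(1 - (48/49)^137) = 46.0934.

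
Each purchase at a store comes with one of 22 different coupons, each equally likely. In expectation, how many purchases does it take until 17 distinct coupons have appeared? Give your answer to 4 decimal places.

Going from k to k+1 distinct takes a geometric number of purchases with mean 22/(22-k).
Sum over k = 0,...,16: E = 22/22 + 22/21 + 22/20 + ... + 22/7 + 22/6 = 30.96456.

30.9646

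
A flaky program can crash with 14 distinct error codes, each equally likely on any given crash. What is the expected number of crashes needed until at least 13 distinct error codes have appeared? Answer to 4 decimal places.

Going from k to k+1 distinct takes a geometric number of crashes with mean 14/(14-k).
Sum over k = 0,...,12: E = 14/14 + 14/13 + 14/12 + ... + 14/3 + 14/2 = 31.52187.

31.5219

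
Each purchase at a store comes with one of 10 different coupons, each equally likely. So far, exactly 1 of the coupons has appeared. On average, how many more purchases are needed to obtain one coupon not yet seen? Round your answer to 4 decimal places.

The number of purchases until the next new coupon is geometric with success probability 9/10, so its mean is 10/9.
E = 10/9 = 1.11111.

1.1111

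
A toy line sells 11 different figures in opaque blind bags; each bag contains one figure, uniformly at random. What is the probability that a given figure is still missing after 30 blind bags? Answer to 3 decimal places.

0.057

Each blind bag misses the fixed figure with probability (11-1)/11 = 10/11, independently.
P(still missing after 30) = (10/11)^30 = 0.0573.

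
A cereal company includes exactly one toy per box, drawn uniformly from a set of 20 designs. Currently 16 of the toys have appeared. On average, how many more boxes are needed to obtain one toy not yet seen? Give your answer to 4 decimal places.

5.0000

Each box yields a new toy with probability (20-16)/20 = 4/20, so the wait is geometric with mean 20/4.
E = 20/4 = 5.00000.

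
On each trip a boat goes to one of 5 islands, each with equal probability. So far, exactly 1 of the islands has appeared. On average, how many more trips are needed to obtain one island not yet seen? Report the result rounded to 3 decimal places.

1.250

Each trip yields a new island with probability (5-1)/5 = 4/5, so the wait is geometric with mean 5/4.
E = 5/4 = 1.2500.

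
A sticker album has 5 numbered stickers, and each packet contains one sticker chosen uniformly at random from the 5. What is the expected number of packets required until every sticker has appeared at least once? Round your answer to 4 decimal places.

11.4167

Split into phases: going from k distinct to k+1 distinct takes on average 5/(5-k) packets.
E[T] = 5/5 + 5/4 + 5/3 + 5/2 + 5/1 = 5·H_{5}.
H_{5} = 2.28333, so E[T] = 11.41667.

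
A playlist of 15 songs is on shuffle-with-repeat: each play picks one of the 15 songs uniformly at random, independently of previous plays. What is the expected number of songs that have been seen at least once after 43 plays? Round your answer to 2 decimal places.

For each song, P(seen in 43 plays) = 1 - (14/15)^43 = 0.949.
By linearity of expectation, E[distinct seen] = 15·(1 - (14/15)^43) = 14.228.

14.23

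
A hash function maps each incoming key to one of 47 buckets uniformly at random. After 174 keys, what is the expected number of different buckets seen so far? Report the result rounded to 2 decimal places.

45.89

For each bucket, P(seen in 174 keys) = 1 - (46/47)^174 = 0.976.
By linearity of expectation, E[distinct seen] = 47·(1 - (46/47)^174) = 45.886.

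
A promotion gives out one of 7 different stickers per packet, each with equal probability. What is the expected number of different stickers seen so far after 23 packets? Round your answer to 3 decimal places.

For each sticker, P(seen in 23 packets) = 1 - (6/7)^23 = 0.9711.
By linearity of expectation, E[distinct seen] = 7·(1 - (6/7)^23) = 6.7980.

6.798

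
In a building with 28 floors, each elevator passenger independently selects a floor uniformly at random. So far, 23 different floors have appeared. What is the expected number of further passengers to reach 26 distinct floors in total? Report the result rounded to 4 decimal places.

21.9333

From k distinct to k+1 distinct takes on average 28/(28-k) passengers.
Sum over k = 23,...,25: E = 28/5 + 28/4 + 28/3 = 21.93333.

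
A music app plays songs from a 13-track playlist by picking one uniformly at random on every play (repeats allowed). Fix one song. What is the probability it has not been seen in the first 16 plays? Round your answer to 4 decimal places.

0.2778

Each play misses the fixed song with probability (13-1)/13 = 12/13, independently.
P(still missing after 16) = (12/13)^16 = 0.27785.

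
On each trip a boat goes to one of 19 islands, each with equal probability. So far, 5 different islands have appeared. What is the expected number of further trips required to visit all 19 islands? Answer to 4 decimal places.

From k distinct to k+1 distinct takes on average 19/(19-k) trips.
Sum over k = 5,...,18: E = 19/14 + 19/13 + 19/12 + ... + 19/2 + 19/1 = 61.77968.

61.7797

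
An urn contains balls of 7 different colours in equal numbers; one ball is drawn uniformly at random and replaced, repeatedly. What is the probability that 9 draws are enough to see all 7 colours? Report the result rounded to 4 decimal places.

0.0577

By inclusion–exclusion over which colours are missing,
P(all seen) = Σ_{j=0}^{7} (-1)^j C(7,j)((7-j)/7)^9
= 1.00000 - 1.74814 + 1.01641 - 0.22737 + 0.01707 - 0.00027 + 0.00000 - 0.00000
= 0.05770.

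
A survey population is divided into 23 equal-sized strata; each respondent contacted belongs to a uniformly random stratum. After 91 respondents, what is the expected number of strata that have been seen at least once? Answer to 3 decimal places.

22.597

For each stratum, P(seen in 91 respondents) = 1 - (22/23)^91 = 0.9825.
By linearity of expectation, E[distinct seen] = 23·(1 - (22/23)^91) = 22.5973.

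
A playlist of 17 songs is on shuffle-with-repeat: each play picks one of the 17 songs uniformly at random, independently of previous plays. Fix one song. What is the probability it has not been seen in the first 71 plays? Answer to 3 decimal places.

Each play misses the fixed song with probability (17-1)/17 = 16/17, independently.
P(still missing after 71) = (16/17)^71 = 0.0135.

0.014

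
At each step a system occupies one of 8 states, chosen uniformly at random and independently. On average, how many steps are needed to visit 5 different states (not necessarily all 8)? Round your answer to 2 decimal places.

Going from k to k+1 distinct takes a geometric number of steps with mean 8/(8-k).
Sum over k = 0,...,4: E = 8/8 + 8/7 + 8/6 + 8/5 + 8/4 = 7.076.

7.08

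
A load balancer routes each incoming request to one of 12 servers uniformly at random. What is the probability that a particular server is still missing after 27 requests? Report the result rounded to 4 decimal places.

0.0954

Each request misses the fixed server with probability (12-1)/12 = 11/12, independently.
P(still missing after 27) = (11/12)^27 = 0.09544.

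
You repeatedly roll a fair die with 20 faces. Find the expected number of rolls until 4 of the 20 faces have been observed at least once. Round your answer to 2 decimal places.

Going from k to k+1 distinct takes a geometric number of rolls with mean 20/(20-k).
Sum over k = 0,...,3: E = 20/20 + 20/19 + 20/18 + 20/17 = 4.340.

4.34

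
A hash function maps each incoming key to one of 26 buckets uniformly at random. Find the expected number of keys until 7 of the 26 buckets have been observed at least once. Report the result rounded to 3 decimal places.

With k distinct buckets already seen, the next new one arrives after an expected 26/(26-k) keys.
Sum over k = 0,...,6: E = 26/26 + 26/25 + 26/24 + ... + 26/21 + 26/20 = 7.9737.

7.974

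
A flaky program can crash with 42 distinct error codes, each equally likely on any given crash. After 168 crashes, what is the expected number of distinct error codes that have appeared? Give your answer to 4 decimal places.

For each error code, P(seen in 168 crashes) = 1 - (41/42)^168 = 0.98255.
By linearity of expectation, E[distinct seen] = 42·(1 - (41/42)^168) = 41.26708.

41.2671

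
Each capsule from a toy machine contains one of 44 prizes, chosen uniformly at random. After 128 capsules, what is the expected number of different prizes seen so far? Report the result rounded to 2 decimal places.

For each prize, P(seen in 128 capsules) = 1 - (43/44)^128 = 0.947.
By linearity of expectation, E[distinct seen] = 44·(1 - (43/44)^128) = 41.680.

41.68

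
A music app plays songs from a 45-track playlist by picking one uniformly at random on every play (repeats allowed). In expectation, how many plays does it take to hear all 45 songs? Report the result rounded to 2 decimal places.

After k distinct songs have appeared, the next play gives a new one with probability (45-k)/45, so the expected wait for the (k+1)-th is 45/(45-k).
E[T] = 45/45 + 45/44 + 45/43 + ... + 45/2 + 45/1 = 45·H_{45}.
H_{45} = 4.395, so E[T] = 197.773.

197.77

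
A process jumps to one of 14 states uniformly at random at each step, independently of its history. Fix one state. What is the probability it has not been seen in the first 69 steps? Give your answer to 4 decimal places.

0.0060

Each step misses the fixed state with probability (14-1)/14 = 13/14, independently.
P(still missing after 69) = (13/14)^69 = 0.00602.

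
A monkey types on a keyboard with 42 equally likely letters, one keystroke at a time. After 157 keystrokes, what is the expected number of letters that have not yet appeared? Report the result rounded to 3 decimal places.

For each letter, P(unseen after 157) = (41/42)^157 = 0.0227.
By linearity of expectation, E[unseen] = 42·(41/42)^157 = 0.9554.

0.955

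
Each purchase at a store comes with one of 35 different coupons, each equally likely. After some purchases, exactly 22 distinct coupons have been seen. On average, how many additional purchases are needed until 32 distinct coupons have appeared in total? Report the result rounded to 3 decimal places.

The wait to go from k to k+1 distinct coupons is geometric with mean 35/(35-k).
Sum over k = 22,...,31: E = 35/13 + 35/12 + 35/11 + ... + 35/5 + 35/4 = 47.1380.

47.138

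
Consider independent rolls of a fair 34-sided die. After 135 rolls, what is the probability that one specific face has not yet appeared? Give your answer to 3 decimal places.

Each roll misses the fixed face with probability (34-1)/34 = 33/34, independently.
P(still missing after 135) = (33/34)^135 = 0.0178.

0.018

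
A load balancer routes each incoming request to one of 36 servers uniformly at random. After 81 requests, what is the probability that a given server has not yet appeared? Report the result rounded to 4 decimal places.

0.1021

Each request misses the fixed server with probability (36-1)/36 = 35/36, independently.
P(still missing after 81) = (35/36)^81 = 0.10210.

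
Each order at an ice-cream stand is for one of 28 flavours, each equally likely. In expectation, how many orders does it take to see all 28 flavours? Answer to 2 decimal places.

109.96

The wait to go from k to k+1 distinct flavours is geometric with mean 28/(28-k).
E[T] = 28/28 + 28/27 + 28/26 + ... + 28/2 + 28/1 = 28·H_{28}.
H_{28} = 3.927, so E[T] = 109.961.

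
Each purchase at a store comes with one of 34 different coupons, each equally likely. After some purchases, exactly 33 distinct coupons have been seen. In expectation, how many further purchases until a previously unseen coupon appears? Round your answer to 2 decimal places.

34.00

Each purchase yields a new coupon with probability (34-33)/34 = 1/34, so the wait is geometric with mean 34/1.
E = 34/1 = 34.000.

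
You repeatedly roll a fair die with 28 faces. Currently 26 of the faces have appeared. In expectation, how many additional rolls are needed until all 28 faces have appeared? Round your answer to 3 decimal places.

42.000

From k distinct to k+1 distinct takes on average 28/(28-k) rolls.
Sum over k = 26,...,27: E = 28/2 + 28/1 = 42.0000.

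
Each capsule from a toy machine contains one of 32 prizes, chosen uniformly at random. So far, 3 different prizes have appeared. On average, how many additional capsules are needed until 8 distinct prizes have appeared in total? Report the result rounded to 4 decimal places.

From k distinct to k+1 distinct takes on average 32/(32-k) capsules.
Sum over k = 3,...,7: E = 32/29 + 32/28 + 32/27 + 32/26 + 32/25 = 5.94226.

5.9423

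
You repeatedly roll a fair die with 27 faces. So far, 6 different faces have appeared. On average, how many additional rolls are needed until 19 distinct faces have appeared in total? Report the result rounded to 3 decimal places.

From k distinct to k+1 distinct takes on average 27/(27-k) rolls.
Sum over k = 6,...,18: E = 27/21 + 27/20 + 27/19 + ... + 27/10 + 27/9 = 25.0425.

25.043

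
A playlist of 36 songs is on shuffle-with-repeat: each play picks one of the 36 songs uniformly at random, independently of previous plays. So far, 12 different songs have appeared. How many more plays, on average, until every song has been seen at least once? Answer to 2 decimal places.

135.93

The wait to go from k to k+1 distinct songs is geometric with mean 36/(36-k).
Sum over k = 12,...,35: E = 36/24 + 36/23 + 36/22 + ... + 36/2 + 36/1 = 135.934.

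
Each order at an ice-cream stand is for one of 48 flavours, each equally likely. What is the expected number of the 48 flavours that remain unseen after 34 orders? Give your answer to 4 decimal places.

For each flavour, P(unseen after 34) = (47/48)^34 = 0.48879.
By linearity of expectation, E[unseen] = 48·(47/48)^34 = 23.46207.

23.4621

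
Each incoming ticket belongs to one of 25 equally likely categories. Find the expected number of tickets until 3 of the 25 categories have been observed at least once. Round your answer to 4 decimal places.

Going from k to k+1 distinct takes a geometric number of tickets with mean 25/(25-k).
Sum over k = 0,...,2: E = 25/25 + 25/24 + 25/23 = 3.12862.

3.1286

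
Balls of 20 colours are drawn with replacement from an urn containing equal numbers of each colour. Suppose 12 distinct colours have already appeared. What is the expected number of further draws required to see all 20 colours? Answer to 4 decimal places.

54.3571

From k distinct to k+1 distinct takes on average 20/(20-k) draws.
Sum over k = 12,...,19: E = 20/8 + 20/7 + 20/6 + ... + 20/2 + 20/1 = 54.35714.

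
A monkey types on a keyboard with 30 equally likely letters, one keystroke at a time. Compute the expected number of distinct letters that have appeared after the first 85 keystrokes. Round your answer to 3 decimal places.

For each letter, P(seen in 85 keystrokes) = 1 - (29/30)^85 = 0.9440.
By linearity of expectation, E[distinct seen] = 30·(1 - (29/30)^85) = 28.3187.

28.319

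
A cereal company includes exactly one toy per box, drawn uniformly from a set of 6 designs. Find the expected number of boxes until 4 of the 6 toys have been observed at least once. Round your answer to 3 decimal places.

5.700

With k distinct toys already seen, the next new one arrives after an expected 6/(6-k) boxes.
Sum over k = 0,...,3: E = 6/6 + 6/5 + 6/4 + 6/3 = 5.7000.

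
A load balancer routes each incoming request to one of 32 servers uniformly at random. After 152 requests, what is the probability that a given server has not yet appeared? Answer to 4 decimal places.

0.0080

On each request the fixed server fails to appear with probability 31/32.
P(still missing after 152) = (31/32)^152 = 0.00802.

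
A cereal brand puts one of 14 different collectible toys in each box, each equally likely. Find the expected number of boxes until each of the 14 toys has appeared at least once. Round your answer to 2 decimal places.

The wait to go from k to k+1 distinct toys is geometric with mean 14/(14-k).
E[T] = 14/14 + 14/13 + 14/12 + ... + 14/2 + 14/1 = 14·H_{14}.
H_{14} = 3.252, so E[T] = 45.522.

45.52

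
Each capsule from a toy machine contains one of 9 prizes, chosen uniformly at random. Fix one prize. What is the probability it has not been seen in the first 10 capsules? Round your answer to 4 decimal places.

On each capsule the fixed prize fails to appear with probability 8/9.
P(still missing after 10) = (8/9)^10 = 0.30795.

0.3079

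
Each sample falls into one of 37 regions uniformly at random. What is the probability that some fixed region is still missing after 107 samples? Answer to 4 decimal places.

On each sample the fixed region fails to appear with probability 36/37.
P(still missing after 107) = (36/37)^107 = 0.05331.

0.0533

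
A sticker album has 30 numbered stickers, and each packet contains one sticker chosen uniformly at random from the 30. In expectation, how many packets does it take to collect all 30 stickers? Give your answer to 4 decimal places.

After k distinct stickers have appeared, the next packet gives a new one with probability (30-k)/30, so the expected wait for the (k+1)-th is 30/(30-k).
E[T] = 30/30 + 30/29 + 30/28 + ... + 30/2 + 30/1 = 30·H_{30}.
H_{30} = 3.99499, so E[T] = 119.84961.

119.8496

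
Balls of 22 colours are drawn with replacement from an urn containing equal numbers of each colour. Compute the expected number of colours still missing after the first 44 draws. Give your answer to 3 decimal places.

2.841

For each colour, P(unseen after 44) = (21/22)^44 = 0.1291.
By linearity of expectation, E[unseen] = 22·(21/22)^44 = 2.8410.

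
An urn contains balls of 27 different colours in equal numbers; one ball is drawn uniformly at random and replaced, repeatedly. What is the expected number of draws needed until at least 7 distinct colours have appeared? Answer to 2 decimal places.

7.93

Going from k to k+1 distinct takes a geometric number of draws with mean 27/(27-k).
Sum over k = 0,...,6: E = 27/27 + 27/26 + 27/25 + ... + 27/22 + 27/21 = 7.930.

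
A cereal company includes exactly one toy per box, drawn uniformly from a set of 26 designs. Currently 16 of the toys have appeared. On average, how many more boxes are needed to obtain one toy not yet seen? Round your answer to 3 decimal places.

Each box yields a new toy with probability (26-16)/26 = 10/26, so the wait is geometric with mean 26/10.
E = 26/10 = 2.6000.

2.600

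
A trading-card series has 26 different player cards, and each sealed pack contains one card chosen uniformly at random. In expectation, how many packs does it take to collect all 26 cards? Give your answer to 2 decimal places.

100.21

The wait to go from k to k+1 distinct cards is geometric with mean 26/(26-k).
E[T] = 26/26 + 26/25 + 26/24 + ... + 26/2 + 26/1 = 26·H_{26}.
H_{26} = 3.854, so E[T] = 100.215.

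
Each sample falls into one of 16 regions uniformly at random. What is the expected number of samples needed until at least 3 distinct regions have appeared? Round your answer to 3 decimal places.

Going from k to k+1 distinct takes a geometric number of samples with mean 16/(16-k).
Sum over k = 0,...,2: E = 16/16 + 16/15 + 16/14 = 3.2095.

3.210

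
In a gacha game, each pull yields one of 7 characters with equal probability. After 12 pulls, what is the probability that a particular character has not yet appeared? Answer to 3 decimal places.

0.157

Each pull misses the fixed character with probability (7-1)/7 = 6/7, independently.
P(still missing after 12) = (6/7)^12 = 0.1573.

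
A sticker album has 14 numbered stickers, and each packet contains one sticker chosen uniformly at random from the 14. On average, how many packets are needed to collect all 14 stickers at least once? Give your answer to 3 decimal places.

The wait to go from k to k+1 distinct stickers is geometric with mean 14/(14-k).
E[T] = 14/14 + 14/13 + 14/12 + ... + 14/2 + 14/1 = 14·H_{14}.
H_{14} = 3.2516, so E[T] = 45.5219.

45.522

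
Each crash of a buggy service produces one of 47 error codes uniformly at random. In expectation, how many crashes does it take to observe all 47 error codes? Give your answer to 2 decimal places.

208.58

After k distinct error codes have appeared, the next crash gives a new one with probability (47-k)/47, so the expected wait for the (k+1)-th is 47/(47-k).
E[T] = 47/47 + 47/46 + 47/45 + ... + 47/2 + 47/1 = 47·H_{47}.
H_{47} = 4.438, so E[T] = 208.584.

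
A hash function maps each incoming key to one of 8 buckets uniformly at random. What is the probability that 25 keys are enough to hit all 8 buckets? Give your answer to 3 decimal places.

By inclusion–exclusion over which buckets are missing,
P(all seen) = Σ_{j=0}^{8} (-1)^j C(8,j)((8-j)/8)^25
= 1.0000 - 0.2840 + 0.0211 - 0.0004 + 0.0000 - 0.0000 + 0.0000 - 0.0000 + 0.0000
= 0.7366.

0.737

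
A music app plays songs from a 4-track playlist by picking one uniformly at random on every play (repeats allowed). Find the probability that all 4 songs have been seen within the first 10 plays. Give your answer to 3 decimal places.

0.781

By inclusion–exclusion over which songs are missing,
P(all seen) = Σ_{j=0}^{4} (-1)^j C(4,j)((4-j)/4)^10
= 1.0000 - 0.2253 + 0.0059 - 0.0000 + 0.0000
= 0.7806.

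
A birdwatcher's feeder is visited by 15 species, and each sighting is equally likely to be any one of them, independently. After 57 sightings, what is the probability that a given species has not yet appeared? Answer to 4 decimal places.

0.0196

Each sighting misses the fixed species with probability (15-1)/15 = 14/15, independently.
P(still missing after 57) = (14/15)^57 = 0.01959.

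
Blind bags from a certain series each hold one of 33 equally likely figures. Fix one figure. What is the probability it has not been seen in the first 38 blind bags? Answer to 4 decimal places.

Each blind bag misses the fixed figure with probability (33-1)/33 = 32/33, independently.
P(still missing after 38) = (32/33)^38 = 0.31058.

0.3106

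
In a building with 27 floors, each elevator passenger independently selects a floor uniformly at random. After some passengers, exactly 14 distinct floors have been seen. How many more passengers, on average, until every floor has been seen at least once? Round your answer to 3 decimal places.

85.864

From k distinct to k+1 distinct takes on average 27/(27-k) passengers.
Sum over k = 14,...,26: E = 27/13 + 27/12 + 27/11 + ... + 27/2 + 27/1 = 85.8636.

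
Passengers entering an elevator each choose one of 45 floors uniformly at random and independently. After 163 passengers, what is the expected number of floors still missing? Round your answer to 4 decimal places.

1.1544

For each floor, P(unseen after 163) = (44/45)^163 = 0.02565.
By linearity of expectation, E[unseen] = 45·(44/45)^163 = 1.15441.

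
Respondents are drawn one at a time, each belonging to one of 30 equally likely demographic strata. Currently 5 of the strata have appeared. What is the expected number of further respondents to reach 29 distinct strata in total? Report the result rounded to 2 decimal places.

With k distinct strata already seen, the next new one takes an expected 30/(30-k) respondents.
Sum over k = 5,...,28: E = 30/25 + 30/24 + 30/23 + ... + 30/3 + 30/2 = 84.479.

84.48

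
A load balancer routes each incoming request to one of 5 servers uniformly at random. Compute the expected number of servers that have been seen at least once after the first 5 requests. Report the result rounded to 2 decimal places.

For each server, P(seen in 5 requests) = 1 - (4/5)^5 = 0.672.
By linearity of expectation, E[distinct seen] = 5·(1 - (4/5)^5) = 3.362.

3.36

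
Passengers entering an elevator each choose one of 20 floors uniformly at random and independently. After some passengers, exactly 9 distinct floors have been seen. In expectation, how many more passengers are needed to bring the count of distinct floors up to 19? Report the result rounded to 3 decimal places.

The wait to go from k to k+1 distinct floors is geometric with mean 20/(20-k).
Sum over k = 9,...,18: E = 20/11 + 20/10 + 20/9 + ... + 20/3 + 20/2 = 40.3975.

40.398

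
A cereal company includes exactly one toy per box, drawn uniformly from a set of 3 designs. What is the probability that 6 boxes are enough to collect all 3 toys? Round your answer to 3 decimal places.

Let A_i be the event that toy i is missing after 6 boxes. By inclusion–exclusion on the A_i,
P(all seen) = Σ_{j=0}^{3} (-1)^j C(3,j)((3-j)/3)^6
= 1.0000 - 0.2634 + 0.0041 - 0.0000
= 0.7407.

0.741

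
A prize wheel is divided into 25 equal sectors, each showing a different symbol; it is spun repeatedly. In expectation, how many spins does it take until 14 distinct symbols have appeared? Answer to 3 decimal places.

19.902

Going from k to k+1 distinct takes a geometric number of spins with mean 25/(25-k).
Sum over k = 0,...,13: E = 25/25 + 25/24 + 25/23 + ... + 25/13 + 25/12 = 19.9020.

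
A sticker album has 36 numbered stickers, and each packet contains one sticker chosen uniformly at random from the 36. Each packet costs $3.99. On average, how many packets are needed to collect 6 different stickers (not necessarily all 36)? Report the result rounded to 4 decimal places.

6.4646

Going from k to k+1 distinct takes a geometric number of packets with mean 36/(36-k).
Sum over k = 0,...,5: E = 36/36 + 36/35 + 36/34 + 36/33 + 36/32 + 36/31 = 6.46459.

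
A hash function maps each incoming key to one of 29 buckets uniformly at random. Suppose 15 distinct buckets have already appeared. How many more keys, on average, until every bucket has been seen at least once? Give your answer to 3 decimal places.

With k distinct buckets already seen, the next new one takes an expected 29/(29-k) keys.
Sum over k = 15,...,28: E = 29/14 + 29/13 + 29/12 + ... + 29/2 + 29/1 = 94.2953.

94.295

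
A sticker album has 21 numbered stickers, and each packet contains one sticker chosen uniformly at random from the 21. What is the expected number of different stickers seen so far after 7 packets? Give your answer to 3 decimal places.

For each sticker, P(seen in 7 packets) = 1 - (20/21)^7 = 0.2893.
By linearity of expectation, E[distinct seen] = 21·(1 - (20/21)^7) = 6.0757.

6.076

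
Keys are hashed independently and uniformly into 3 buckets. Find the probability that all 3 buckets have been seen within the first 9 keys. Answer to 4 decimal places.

By inclusion–exclusion over which buckets are missing,
P(all seen) = Σ_{j=0}^{3} (-1)^j C(3,j)((3-j)/3)^9
= 1.00000 - 0.07804 + 0.00015 - 0.00000
= 0.92212.

0.9221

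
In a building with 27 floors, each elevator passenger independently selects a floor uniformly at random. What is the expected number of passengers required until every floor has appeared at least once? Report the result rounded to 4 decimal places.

105.0693

Split into phases: going from k distinct to k+1 distinct takes on average 27/(27-k) passengers.
E[T] = 27/27 + 27/26 + 27/25 + ... + 27/2 + 27/1 = 27·H_{27}.
H_{27} = 3.89146, so E[T] = 105.06933.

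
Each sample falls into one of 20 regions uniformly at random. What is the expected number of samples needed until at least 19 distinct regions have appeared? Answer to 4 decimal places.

With k distinct regions already seen, the next new one arrives after an expected 20/(20-k) samples.
Sum over k = 0,...,18: E = 20/20 + 20/19 + 20/18 + ... + 20/3 + 20/2 = 51.95479.

51.9548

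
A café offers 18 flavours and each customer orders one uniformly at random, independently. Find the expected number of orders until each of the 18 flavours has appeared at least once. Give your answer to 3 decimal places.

62.912

Split into phases: going from k distinct to k+1 distinct takes on average 18/(18-k) orders.
E[T] = 18/18 + 18/17 + 18/16 + ... + 18/2 + 18/1 = 18·H_{18}.
H_{18} = 3.4951, so E[T] = 62.9119.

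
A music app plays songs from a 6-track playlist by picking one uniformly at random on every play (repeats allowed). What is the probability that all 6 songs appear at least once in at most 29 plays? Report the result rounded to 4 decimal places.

By inclusion–exclusion over which songs are missing,
P(all seen) = Σ_{j=0}^{6} (-1)^j C(6,j)((6-j)/6)^29
= 1.00000 - 0.03033 + 0.00012 - 0.00000 + 0.00000 - 0.00000 + 0.00000
= 0.96979.

0.9698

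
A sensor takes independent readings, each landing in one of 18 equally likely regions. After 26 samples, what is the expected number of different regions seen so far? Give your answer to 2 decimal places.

For each region, P(seen in 26 samples) = 1 - (17/18)^26 = 0.774.
By linearity of expectation, E[distinct seen] = 18·(1 - (17/18)^26) = 13.928.

13.93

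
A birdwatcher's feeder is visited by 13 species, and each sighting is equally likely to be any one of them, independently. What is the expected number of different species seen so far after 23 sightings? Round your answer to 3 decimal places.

10.937

For each species, P(seen in 23 sightings) = 1 - (12/13)^23 = 0.8413.
By linearity of expectation, E[distinct seen] = 13·(1 - (12/13)^23) = 10.9374.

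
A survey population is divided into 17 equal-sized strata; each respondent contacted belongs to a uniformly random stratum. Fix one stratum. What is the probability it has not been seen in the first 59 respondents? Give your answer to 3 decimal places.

0.028

On each respondent the fixed stratum fails to appear with probability 16/17.
P(still missing after 59) = (16/17)^59 = 0.0280.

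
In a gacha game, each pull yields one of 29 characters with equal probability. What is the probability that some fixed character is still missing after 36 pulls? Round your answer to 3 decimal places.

On each pull the fixed character fails to appear with probability 28/29.
P(still missing after 36) = (28/29)^36 = 0.2827.

0.283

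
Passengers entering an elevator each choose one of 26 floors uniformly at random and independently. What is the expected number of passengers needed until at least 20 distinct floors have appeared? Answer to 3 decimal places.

36.515

Going from k to k+1 distinct takes a geometric number of passengers with mean 26/(26-k).
Sum over k = 0,...,19: E = 26/26 + 26/25 + 26/24 + ... + 26/8 + 26/7 = 36.5149.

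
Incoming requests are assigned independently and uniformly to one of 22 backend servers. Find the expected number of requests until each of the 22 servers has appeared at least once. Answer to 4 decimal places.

81.1979

The wait to go from k to k+1 distinct servers is geometric with mean 22/(22-k).
E[T] = 22/22 + 22/21 + 22/20 + ... + 22/2 + 22/1 = 22·H_{22}.
H_{22} = 3.69081, so E[T] = 81.19789.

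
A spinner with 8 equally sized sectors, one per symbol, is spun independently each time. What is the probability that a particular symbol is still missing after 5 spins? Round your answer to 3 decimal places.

Each spin misses the fixed symbol with probability (8-1)/8 = 7/8, independently.
P(still missing after 5) = (7/8)^5 = 0.5129.

0.513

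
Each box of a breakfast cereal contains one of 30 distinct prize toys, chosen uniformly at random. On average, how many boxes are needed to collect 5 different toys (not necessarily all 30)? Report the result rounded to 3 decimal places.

Going from k to k+1 distinct takes a geometric number of boxes with mean 30/(30-k).
Sum over k = 0,...,4: E = 30/30 + 30/29 + 30/28 + 30/27 + 30/26 = 5.3709.

5.371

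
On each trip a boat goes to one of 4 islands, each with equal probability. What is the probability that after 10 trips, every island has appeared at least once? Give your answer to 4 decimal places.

0.7806

By inclusion–exclusion over which islands are missing,
P(all seen) = Σ_{j=0}^{4} (-1)^j C(4,j)((4-j)/4)^10
= 1.00000 - 0.22525 + 0.00586 - 0.00000 + 0.00000
= 0.78060.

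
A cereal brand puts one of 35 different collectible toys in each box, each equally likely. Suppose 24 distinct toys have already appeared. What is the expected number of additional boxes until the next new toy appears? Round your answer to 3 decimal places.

The number of boxes until the next new toy is geometric with success probability 11/35, so its mean is 35/11.
E = 35/11 = 3.1818.

3.182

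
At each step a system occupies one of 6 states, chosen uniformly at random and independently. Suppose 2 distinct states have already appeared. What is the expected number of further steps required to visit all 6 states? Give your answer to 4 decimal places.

With k distinct states already seen, the next new one takes an expected 6/(6-k) steps.
Sum over k = 2,...,5: E = 6/4 + 6/3 + 6/2 + 6/1 = 12.50000.

12.5000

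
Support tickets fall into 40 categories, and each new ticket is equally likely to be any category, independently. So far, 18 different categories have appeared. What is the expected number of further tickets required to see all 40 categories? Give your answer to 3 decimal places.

147.633

From k distinct to k+1 distinct takes on average 40/(40-k) tickets.
Sum over k = 18,...,39: E = 40/22 + 40/21 + 40/20 + ... + 40/2 + 40/1 = 147.6325.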